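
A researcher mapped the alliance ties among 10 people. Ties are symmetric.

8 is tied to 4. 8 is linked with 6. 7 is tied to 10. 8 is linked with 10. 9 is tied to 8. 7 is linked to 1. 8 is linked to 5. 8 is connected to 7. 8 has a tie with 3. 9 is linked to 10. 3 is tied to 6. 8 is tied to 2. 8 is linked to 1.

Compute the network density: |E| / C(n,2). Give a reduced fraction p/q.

There are 13 edges and 10 nodes, so the maximum possible is C(10,2) = 45.
Density = 13/45.

13/45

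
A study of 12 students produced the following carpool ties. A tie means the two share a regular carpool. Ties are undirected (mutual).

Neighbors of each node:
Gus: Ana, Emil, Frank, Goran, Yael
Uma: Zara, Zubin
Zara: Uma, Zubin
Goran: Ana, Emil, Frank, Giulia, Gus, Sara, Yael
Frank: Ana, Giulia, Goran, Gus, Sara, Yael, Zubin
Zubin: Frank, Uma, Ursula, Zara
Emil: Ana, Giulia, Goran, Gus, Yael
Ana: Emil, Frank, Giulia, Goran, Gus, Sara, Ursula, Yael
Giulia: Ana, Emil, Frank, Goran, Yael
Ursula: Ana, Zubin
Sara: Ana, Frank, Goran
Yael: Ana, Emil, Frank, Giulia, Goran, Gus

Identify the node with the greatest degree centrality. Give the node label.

Ana

Degrees — Ana:8, Emil:5, Frank:7, Giulia:5, Goran:7, Gus:5, Sara:3, Uma:2, Ursula:2, Yael:6, Zara:2, Zubin:4.
The maximum is 8, attained only by Ana.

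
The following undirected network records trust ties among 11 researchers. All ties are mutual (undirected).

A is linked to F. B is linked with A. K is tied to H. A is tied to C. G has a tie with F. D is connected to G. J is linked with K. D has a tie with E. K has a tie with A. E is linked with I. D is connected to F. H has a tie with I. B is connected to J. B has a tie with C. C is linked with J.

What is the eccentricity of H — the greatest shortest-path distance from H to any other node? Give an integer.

Distances from H: A:2, B:3, C:3, D:3, E:2, F:3, G:4, I:1, J:2, K:1.
The largest is 4 (to G), so the eccentricity of H is 4.

4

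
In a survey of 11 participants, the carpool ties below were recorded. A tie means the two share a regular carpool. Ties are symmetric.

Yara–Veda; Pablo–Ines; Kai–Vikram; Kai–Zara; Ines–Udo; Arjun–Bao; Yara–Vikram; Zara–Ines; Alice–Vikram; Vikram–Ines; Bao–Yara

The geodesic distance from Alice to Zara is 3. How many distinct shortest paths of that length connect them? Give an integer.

The shortest distance is 3. The length-3 paths are: Alice–Vikram–Ines–Zara; Alice–Vikram–Kai–Zara.
That gives 2 distinct shortest paths.

2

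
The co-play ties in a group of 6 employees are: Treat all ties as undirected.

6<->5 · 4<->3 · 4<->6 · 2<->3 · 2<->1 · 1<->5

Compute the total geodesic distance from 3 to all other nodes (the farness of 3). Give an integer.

Distances from 3: 1:2, 2:1, 4:1, 5:3, 6:2.
Sum = 2 + 1 + 1 + 3 + 2 = 9.

9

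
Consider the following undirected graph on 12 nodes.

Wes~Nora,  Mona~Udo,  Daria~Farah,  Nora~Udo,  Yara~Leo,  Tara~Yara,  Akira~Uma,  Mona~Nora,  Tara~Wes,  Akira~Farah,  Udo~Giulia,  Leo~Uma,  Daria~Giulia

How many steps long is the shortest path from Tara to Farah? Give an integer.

One shortest route is Tara – Yara – Leo – Uma – Akira – Farah, which uses 5 edges, and at distance 4 from Tara we only reach {Akira, Giulia}, which does not include Farah. So d(Tara,Farah) = 5.

5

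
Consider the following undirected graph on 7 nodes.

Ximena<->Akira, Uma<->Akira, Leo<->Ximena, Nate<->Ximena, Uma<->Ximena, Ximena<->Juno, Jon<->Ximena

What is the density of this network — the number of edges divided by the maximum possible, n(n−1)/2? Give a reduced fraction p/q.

There are 7 edges and 7 nodes, so the maximum possible is C(7,2) = 21.
Density = 7/21 = 1/3.

1/3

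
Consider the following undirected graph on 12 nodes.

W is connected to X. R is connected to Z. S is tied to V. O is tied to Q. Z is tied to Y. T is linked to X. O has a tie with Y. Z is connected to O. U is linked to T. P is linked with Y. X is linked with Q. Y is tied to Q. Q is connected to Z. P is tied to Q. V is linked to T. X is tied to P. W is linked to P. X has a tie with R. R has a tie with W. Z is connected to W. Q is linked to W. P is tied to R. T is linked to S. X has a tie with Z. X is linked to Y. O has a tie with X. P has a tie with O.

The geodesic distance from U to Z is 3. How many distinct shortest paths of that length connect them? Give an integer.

1

The shortest distance is 3, and the only length-3 path is U–T–X–Z. So there is exactly 1 shortest path.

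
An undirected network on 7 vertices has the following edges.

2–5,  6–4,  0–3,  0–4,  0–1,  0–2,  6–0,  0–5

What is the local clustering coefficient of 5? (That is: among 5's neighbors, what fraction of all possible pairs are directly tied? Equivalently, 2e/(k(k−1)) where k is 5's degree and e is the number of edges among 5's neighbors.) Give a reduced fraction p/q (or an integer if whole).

5's neighbors: 0 and 2 (k = 2).
Possible neighbor pairs: C(2,2) = 1. Edges among them: 0–2 → e = 1.
Clustering(5) = 1/1.

1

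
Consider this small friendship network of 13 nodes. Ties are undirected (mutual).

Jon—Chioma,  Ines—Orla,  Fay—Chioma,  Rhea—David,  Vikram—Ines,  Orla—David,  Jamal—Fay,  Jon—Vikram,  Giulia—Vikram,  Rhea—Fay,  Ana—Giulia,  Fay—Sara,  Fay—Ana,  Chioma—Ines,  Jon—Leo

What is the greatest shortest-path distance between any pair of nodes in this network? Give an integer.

5

Eccentricity of each node (its greatest distance to any other): Ana:4, Chioma:3, David:5, Fay:3, Giulia:4, Ines:3, Jamal:4, Jon:4, Leo:5, Orla:4, Rhea:4, Sara:4, Vikram:4.
The maximum eccentricity is 5, realized for instance by the pair David–Leo via David – Orla – Ines – Vikram – Jon – Leo. So the diameter is 5.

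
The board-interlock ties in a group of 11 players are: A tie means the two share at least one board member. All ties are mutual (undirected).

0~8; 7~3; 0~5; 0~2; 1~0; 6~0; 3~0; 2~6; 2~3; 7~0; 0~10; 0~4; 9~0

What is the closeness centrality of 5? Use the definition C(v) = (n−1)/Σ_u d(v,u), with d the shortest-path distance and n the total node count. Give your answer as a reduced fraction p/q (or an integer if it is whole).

10/19

Distances from 5: 0:1, 1:2, 2:2, 3:2, 4:2, 6:2, 7:2, 8:2, 9:2, 10:2. Sum = 19.
n = 11, so closeness = 10/19.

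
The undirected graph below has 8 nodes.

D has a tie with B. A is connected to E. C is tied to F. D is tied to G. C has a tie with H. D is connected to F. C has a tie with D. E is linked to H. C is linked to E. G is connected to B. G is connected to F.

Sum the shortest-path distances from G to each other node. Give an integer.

15

Distances from G: A:4, B:1, C:2, D:1, E:3, F:1, H:3.
Sum = 4 + 1 + 2 + 1 + 3 + 1 + 3 = 15.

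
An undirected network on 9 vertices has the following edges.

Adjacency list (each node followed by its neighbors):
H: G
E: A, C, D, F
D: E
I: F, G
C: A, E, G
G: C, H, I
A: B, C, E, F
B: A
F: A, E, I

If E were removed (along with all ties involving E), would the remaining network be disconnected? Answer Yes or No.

Yes

Removing E leaves {A, B, C, F, G, H, and I} with no path to {D}, so the network splits into 2 components. E is a cut vertex.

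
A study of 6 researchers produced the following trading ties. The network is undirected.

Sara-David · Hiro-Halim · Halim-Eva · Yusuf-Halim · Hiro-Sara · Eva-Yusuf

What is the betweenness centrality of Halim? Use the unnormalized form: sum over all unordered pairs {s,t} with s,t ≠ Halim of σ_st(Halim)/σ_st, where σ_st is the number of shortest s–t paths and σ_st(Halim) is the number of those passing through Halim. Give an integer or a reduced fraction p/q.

Pairs whose geodesics pass through Halim — Yusuf–Hiro: 1; Yusuf–Sara: 1; Yusuf–David: 1; Eva–Hiro: 1; Eva–Sara: 1; Eva–David: 1.
All other pairs contribute 0.
Summing the contributions gives betweenness(Halim) = 6.

6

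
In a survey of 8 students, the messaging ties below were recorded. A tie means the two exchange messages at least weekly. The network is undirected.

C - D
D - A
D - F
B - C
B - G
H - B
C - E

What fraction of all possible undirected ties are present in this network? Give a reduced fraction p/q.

1/4

There are 7 edges and 8 nodes, so the maximum possible is C(8,2) = 28.
Density = 7/28 = 1/4.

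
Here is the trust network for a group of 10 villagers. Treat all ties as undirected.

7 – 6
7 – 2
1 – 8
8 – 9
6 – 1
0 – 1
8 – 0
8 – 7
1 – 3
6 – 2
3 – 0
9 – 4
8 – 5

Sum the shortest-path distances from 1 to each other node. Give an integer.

Distances from 1: 0:1, 2:2, 3:1, 4:3, 5:2, 6:1, 7:2, 8:1, 9:2.
Sum = 1 + 2 + 1 + 3 + 2 + 1 + 2 + 1 + 2 = 15.

15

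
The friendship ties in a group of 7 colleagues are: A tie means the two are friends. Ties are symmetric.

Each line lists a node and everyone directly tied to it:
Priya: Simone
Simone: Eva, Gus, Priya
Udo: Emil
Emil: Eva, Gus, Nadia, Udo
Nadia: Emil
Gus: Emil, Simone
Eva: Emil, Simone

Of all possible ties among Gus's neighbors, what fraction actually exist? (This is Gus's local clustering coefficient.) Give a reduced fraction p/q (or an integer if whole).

Gus's neighbors: Emil and Simone (k = 2).
Possible neighbor pairs: C(2,2) = 1. Edges among them: none → e = 0.
Clustering(Gus) = 0/1.

0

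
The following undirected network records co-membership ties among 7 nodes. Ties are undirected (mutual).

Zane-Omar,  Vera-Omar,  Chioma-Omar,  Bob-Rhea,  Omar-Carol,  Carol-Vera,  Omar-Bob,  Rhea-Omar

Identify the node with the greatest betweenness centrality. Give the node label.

Unnormalized betweenness of each node: Bob:0, Carol:0, Chioma:0, Omar:13, Rhea:0, Vera:0, Zane:0.
Omar has the largest value, 13, making it the main broker — the node through which the most shortest paths run.

Omar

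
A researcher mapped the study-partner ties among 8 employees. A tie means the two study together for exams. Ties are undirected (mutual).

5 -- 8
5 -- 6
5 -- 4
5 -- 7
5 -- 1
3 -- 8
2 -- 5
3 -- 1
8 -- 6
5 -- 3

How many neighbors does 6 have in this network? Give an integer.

6 is directly tied to 5 and 8. That is 2 neighbors, so the degree of 6 is 2.

2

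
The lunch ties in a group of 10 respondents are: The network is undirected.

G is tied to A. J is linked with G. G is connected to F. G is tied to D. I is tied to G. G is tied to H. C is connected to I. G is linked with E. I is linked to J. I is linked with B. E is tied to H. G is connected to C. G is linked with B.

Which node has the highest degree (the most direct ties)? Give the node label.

G

Degrees — A:1, B:2, C:2, D:1, E:2, F:1, G:9, H:2, I:4, J:2.
The maximum is 9, attained only by G.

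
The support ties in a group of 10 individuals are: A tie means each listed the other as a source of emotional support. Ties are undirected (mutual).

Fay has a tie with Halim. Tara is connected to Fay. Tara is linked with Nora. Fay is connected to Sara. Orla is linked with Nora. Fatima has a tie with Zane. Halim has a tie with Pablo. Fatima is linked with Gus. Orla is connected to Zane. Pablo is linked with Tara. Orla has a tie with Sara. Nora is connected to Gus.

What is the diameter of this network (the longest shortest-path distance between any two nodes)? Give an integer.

Eccentricity of each node (its greatest distance to any other): Fatima:5, Fay:4, Gus:4, Halim:5, Nora:3, Orla:3, Pablo:4, Sara:3, Tara:3, Zane:4.
The maximum eccentricity is 5, realized for instance by the pair Halim–Fatima via Halim – Fay – Sara – Orla – Zane – Fatima. So the diameter is 5.

5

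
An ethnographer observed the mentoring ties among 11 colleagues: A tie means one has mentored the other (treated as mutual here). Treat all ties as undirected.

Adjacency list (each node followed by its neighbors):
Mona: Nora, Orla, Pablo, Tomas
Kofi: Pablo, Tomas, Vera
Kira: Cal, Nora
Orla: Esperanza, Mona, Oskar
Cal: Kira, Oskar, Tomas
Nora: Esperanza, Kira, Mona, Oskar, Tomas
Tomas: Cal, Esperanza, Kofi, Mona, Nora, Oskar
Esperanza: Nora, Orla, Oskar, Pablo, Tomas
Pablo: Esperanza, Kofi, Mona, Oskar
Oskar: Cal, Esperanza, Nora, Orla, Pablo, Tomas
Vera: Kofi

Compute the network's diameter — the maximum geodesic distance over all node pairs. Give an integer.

4

Eccentricity of each node (its greatest distance to any other): Cal:3, Esperanza:3, Kira:4, Kofi:3, Mona:3, Nora:3, Orla:4, Oskar:3, Pablo:3, Tomas:2, Vera:4.
The maximum eccentricity is 4, realized for instance by the pair Kira–Vera via Kira – Nora – Tomas – Kofi – Vera. So the diameter is 4.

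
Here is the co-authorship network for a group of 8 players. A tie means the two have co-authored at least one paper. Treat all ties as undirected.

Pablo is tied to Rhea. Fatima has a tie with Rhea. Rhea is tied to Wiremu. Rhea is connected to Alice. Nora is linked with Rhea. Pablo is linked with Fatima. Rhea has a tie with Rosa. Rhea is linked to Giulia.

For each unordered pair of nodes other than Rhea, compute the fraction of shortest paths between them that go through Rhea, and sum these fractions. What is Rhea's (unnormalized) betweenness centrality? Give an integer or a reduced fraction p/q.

Pairs whose geodesics pass through Rhea — Fatima–Wiremu: 1; Fatima–Rosa: 1; Fatima–Nora: 1; Fatima–Giulia: 1; Fatima–Alice: 1; Pablo–Wiremu: 1; Pablo–Rosa: 1; Pablo–Nora: 1; Pablo–Giulia: 1; Pablo–Alice: 1; Wiremu–Rosa: 1; Wiremu–Nora: 1; Wiremu–Giulia: 1; Wiremu–Alice: 1 … (+6 more pairs).
All other pairs contribute 0.
Summing the contributions gives betweenness(Rhea) = 20.

20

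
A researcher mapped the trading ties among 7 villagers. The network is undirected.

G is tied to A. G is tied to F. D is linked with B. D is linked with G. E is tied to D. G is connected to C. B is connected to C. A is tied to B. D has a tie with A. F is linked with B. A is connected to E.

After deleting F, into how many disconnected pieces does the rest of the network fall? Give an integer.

F's neighbors (B and G) remain reachable from one another through other ties, so the rest of the network stays in one piece.

1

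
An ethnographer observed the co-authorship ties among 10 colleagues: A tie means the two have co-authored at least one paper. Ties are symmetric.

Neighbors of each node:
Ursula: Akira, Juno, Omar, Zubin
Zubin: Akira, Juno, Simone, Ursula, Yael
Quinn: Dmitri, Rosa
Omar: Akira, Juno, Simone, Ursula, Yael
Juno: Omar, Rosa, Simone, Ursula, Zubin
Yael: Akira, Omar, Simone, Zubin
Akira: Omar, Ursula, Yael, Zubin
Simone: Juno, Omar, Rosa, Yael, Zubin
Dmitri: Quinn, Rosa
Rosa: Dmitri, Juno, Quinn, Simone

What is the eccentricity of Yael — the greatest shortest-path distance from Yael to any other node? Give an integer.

3

Distances from Yael: Akira:1, Dmitri:3, Juno:2, Omar:1, Quinn:3, Rosa:2, Simone:1, Ursula:2, Zubin:1.
The largest is 3 (to Quinn and Dmitri), so the eccentricity of Yael is 3.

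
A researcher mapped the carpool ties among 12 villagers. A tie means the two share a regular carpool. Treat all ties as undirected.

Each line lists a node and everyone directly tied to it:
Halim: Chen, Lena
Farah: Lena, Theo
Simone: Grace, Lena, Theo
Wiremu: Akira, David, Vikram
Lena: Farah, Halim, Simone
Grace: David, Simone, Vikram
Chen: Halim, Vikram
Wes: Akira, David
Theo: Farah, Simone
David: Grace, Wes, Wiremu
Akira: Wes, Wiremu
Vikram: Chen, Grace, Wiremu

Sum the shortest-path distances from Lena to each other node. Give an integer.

28

Distances from Lena: Akira:5, Chen:2, David:3, Farah:1, Grace:2, Halim:1, Simone:1, Theo:2, Vikram:3, Wes:4, Wiremu:4.
Sum = 5 + 2 + 3 + 1 + 2 + 1 + 1 + 2 + 3 + 4 + 4 = 28.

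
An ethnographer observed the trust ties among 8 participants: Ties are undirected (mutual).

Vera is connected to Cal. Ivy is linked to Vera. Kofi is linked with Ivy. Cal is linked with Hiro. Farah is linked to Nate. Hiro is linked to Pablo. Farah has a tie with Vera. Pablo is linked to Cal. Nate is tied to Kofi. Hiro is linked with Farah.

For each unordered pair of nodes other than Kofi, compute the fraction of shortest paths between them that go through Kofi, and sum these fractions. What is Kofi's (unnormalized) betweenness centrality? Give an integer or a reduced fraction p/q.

Pairs whose geodesics pass through Kofi — Ivy–Nate: 1.
All other pairs contribute 0.
Summing the contributions gives betweenness(Kofi) = 1.

1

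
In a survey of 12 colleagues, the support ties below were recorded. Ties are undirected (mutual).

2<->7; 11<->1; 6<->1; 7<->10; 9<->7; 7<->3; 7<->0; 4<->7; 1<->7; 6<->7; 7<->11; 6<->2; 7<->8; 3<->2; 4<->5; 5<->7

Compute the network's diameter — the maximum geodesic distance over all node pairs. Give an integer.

Eccentricity of each node (its greatest distance to any other): 0:2, 1:2, 2:2, 3:2, 4:2, 5:2, 6:2, 7:1, 8:2, 9:2, 10:2, 11:2.
The maximum eccentricity is 2, realized for instance by the pair 0–1 via 0 – 7 – 1. So the diameter is 2.

2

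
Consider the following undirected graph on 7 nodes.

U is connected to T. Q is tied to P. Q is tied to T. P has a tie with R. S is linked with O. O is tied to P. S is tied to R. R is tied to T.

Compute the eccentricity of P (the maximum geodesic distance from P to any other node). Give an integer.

3

Distances from P: O:1, Q:1, R:1, S:2, T:2, U:3.
The largest is 3 (to U), so the eccentricity of P is 3.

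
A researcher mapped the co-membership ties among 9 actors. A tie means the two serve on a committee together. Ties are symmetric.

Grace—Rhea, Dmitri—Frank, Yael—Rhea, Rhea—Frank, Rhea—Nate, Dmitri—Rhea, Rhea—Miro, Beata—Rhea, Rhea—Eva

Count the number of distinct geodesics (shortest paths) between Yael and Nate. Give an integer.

1

The shortest distance is 2, and the only length-2 path is Yael–Rhea–Nate. So there is exactly 1 shortest path.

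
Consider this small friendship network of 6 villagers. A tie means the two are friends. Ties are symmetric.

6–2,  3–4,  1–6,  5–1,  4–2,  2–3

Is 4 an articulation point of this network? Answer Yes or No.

Even without 4, every remaining node can still reach every other (the residual graph is connected), so 4 is not a cut vertex.

No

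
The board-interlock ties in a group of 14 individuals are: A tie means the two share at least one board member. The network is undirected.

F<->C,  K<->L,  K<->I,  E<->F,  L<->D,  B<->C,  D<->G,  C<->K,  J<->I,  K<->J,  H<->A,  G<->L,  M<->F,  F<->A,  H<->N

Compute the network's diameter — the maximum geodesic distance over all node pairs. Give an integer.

Eccentricity of each node (its greatest distance to any other): A:5, B:5, C:4, D:7, E:5, F:4, G:7, H:6, I:6, J:6, K:5, L:6, M:5, N:7.
The maximum eccentricity is 7, realized for instance by the pair G–N via G – L – K – C – F – A – H – N. So the diameter is 7.

7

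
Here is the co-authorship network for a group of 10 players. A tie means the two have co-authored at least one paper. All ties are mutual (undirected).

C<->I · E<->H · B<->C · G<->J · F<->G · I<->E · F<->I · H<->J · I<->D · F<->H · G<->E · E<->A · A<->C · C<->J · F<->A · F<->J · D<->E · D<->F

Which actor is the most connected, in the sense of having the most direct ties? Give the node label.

Degrees — A:3, B:1, C:4, D:3, E:5, F:6, G:3, H:3, I:4, J:4.
The maximum is 6, attained only by F.

F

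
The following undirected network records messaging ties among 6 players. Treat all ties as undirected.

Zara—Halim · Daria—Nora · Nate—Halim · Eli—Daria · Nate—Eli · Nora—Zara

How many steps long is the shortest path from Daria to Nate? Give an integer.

2

One shortest route is Daria – Eli – Nate, which uses 2 edges, and Daria and Nate are not directly tied, so nothing shorter exists. So d(Daria,Nate) = 2.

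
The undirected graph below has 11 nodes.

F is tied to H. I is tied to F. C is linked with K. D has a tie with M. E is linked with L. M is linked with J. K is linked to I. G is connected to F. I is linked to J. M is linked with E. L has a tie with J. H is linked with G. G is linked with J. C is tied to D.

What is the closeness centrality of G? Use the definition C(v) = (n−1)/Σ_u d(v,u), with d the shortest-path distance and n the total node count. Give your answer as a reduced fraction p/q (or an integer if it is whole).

Distances from G: C:4, D:3, E:3, F:1, H:1, I:2, J:1, K:3, L:2, M:2. Sum = 22.
n = 11, so closeness = 10/22 = 5/11.

5/11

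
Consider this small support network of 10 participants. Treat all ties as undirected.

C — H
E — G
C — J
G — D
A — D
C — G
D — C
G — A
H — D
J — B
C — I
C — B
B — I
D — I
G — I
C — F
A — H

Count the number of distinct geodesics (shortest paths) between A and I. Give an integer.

2

The shortest distance is 2. The length-2 paths are: A–D–I; A–G–I.
That gives 2 distinct shortest paths.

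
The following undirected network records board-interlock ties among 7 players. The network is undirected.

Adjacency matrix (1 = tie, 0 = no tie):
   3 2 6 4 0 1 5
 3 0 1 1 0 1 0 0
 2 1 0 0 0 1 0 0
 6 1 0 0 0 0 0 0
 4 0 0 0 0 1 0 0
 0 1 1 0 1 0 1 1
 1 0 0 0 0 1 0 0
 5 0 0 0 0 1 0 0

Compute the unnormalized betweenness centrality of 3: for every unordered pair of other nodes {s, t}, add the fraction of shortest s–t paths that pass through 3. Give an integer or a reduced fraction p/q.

5

Pairs whose geodesics pass through 3 — 2–6: 1; 6–4: 1; 6–0: 1; 6–1: 1; 6–5: 1.
All other pairs contribute 0.
Summing the contributions gives betweenness(3) = 5.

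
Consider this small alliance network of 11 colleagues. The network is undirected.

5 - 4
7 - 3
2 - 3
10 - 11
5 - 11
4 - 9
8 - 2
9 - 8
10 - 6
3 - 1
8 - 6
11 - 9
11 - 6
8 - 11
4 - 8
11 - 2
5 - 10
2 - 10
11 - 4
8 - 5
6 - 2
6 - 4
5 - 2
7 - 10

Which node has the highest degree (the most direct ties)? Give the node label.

11

Degrees — 1:1, 2:6, 3:3, 4:5, 5:5, 6:5, 7:2, 8:6, 9:3, 10:5, 11:7.
The maximum is 7, attained only by 11.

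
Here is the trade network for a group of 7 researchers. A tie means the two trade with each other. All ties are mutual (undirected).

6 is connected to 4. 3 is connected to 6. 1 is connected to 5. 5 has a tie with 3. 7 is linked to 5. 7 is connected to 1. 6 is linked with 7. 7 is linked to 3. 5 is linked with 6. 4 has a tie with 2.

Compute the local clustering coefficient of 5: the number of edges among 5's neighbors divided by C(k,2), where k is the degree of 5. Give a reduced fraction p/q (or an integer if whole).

5's neighbors: 1, 3, 6, and 7 (k = 4).
Possible neighbor pairs: C(4,2) = 6. Edges among them: 1–7, 3–6, 3–7, 6–7 → e = 4.
Clustering(5) = 4/6 = 2/3.

2/3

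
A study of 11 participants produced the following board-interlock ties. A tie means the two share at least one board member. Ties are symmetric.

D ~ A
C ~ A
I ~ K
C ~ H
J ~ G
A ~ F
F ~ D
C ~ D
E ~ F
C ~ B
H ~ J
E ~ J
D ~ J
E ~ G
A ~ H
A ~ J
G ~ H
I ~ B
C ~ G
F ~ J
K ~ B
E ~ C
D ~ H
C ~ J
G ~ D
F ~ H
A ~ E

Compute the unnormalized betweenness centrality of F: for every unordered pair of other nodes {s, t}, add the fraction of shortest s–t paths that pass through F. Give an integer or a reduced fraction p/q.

Pairs whose geodesics pass through F — D–E: 1/5; H–E: 1/5.
All other pairs contribute 0.
Summing the contributions gives betweenness(F) = 2/5.

2/5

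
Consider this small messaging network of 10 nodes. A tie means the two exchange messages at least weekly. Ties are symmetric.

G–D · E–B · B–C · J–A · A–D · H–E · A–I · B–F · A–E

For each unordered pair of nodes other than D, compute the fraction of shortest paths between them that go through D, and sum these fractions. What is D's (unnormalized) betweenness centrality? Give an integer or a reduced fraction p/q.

Pairs whose geodesics pass through D — E–G: 1; H–G: 1; C–G: 1; B–G: 1; A–G: 1; F–G: 1; G–J: 1; G–I: 1.
All other pairs contribute 0.
Summing the contributions gives betweenness(D) = 8.

8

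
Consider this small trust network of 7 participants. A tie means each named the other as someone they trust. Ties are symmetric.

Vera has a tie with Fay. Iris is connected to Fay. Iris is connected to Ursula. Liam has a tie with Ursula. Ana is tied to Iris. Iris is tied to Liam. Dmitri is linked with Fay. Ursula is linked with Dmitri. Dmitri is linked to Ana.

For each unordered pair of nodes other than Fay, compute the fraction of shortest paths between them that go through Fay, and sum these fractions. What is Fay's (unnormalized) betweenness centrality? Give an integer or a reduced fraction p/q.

16/3

Pairs whose geodesics pass through Fay — Vera–Dmitri: 1; Vera–Liam: 1; Vera–Iris: 1; Vera–Ursula: 2/2; Vera–Ana: 2/2; Dmitri–Iris: 1/3.
All other pairs contribute 0.
Summing the contributions gives betweenness(Fay) = 16/3.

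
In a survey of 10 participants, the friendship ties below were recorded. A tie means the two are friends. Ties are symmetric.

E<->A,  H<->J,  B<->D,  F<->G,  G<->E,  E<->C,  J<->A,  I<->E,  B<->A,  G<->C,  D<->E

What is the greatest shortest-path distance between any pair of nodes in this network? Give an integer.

Eccentricity of each node (its greatest distance to any other): A:3, B:4, C:4, D:4, E:3, F:5, G:4, H:5, I:4, J:4.
The maximum eccentricity is 5, realized for instance by the pair H–F via H – J – A – E – G – F. So the diameter is 5.

5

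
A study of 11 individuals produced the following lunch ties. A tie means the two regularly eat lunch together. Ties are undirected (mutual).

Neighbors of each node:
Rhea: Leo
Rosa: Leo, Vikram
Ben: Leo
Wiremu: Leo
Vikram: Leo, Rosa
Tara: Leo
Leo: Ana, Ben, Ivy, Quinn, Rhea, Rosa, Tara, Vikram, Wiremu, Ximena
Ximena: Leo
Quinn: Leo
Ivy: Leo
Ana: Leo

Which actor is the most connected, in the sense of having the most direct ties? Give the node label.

Degrees — Ana:1, Ben:1, Ivy:1, Leo:10, Quinn:1, Rhea:1, Rosa:2, Tara:1, Vikram:2, Wiremu:1, Ximena:1.
The maximum is 10, attained only by Leo.

Leo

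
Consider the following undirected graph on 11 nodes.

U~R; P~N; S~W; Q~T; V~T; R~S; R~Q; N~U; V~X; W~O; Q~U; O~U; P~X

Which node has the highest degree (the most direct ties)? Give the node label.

Degrees — N:2, O:2, P:2, Q:3, R:3, S:2, T:2, U:4, V:2, W:2, X:2.
The maximum is 4, attained only by U.

U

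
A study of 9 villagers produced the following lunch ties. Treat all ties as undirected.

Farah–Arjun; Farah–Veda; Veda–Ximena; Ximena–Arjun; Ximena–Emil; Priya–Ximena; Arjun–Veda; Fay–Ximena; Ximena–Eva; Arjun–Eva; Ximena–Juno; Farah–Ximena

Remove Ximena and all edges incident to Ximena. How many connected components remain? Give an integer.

Without Ximena, the remaining ties split the others into: {Juno}; {Arjun, Eva, Farah, Veda}; {Emil}; {Fay}; {Priya}.
That's 5 separate components.

5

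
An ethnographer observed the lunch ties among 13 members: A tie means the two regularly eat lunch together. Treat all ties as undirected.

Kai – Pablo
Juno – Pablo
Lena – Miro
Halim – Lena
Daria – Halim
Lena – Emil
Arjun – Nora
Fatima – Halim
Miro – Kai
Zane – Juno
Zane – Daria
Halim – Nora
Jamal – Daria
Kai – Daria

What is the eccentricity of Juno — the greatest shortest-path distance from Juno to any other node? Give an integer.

Distances from Juno: Arjun:5, Daria:2, Emil:5, Fatima:4, Halim:3, Jamal:3, Kai:2, Lena:4, Miro:3, Nora:4, Pablo:1, Zane:1.
The largest is 5 (to Arjun and Emil), so the eccentricity of Juno is 5.

5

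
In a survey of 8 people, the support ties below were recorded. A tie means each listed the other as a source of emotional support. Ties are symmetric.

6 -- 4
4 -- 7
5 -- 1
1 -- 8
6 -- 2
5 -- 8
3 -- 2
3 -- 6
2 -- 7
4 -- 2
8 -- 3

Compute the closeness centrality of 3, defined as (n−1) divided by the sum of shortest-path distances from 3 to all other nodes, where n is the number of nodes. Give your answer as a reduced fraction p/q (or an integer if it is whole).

Distances from 3: 1:2, 2:1, 4:2, 5:2, 6:1, 7:2, 8:1. Sum = 11.
n = 8, so closeness = 7/11.

7/11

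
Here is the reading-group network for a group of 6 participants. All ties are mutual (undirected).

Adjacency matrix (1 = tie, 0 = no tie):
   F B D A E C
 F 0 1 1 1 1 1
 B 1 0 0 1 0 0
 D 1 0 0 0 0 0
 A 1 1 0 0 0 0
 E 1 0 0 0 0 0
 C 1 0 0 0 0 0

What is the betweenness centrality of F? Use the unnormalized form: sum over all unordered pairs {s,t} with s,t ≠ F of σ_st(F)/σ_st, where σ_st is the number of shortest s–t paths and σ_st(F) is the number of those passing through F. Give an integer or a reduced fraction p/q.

9

Pairs whose geodesics pass through F — B–D: 1; B–E: 1; B–C: 1; D–A: 1; D–E: 1; D–C: 1; A–E: 1; A–C: 1; E–C: 1.
All other pairs contribute 0.
Summing the contributions gives betweenness(F) = 9.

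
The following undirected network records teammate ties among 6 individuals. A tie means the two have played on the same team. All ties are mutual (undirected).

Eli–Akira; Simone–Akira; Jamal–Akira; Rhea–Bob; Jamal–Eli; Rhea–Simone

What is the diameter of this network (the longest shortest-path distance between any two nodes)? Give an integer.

4

Eccentricity of each node (its greatest distance to any other): Akira:3, Bob:4, Eli:4, Jamal:4, Rhea:3, Simone:2.
The maximum eccentricity is 4, realized for instance by the pair Eli–Bob via Eli – Akira – Simone – Rhea – Bob. So the diameter is 4.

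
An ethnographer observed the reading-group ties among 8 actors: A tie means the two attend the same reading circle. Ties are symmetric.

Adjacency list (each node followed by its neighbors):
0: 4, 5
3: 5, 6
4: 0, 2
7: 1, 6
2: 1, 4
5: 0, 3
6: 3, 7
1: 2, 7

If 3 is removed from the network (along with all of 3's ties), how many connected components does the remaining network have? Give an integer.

3's neighbors (5 and 6) remain reachable from one another through other ties, so the rest of the network stays in one piece.

1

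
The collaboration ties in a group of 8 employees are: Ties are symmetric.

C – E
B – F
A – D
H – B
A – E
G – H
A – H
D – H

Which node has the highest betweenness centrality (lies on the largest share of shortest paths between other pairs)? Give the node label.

H

Unnormalized betweenness of each node: A:10, B:6, C:0, D:0, E:6, F:0, G:0, H:14.
H has the largest value, 14, making it the main broker — the node through which the most shortest paths run.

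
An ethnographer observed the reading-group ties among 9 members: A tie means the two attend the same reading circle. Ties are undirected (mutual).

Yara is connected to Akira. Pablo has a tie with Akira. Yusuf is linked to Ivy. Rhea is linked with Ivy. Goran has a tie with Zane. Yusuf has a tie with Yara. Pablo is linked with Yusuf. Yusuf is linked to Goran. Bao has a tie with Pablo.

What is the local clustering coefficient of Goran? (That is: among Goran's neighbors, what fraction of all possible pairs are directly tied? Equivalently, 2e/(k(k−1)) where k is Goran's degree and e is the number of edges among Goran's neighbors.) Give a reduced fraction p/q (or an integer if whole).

Goran's neighbors: Yusuf and Zane (k = 2).
Possible neighbor pairs: C(2,2) = 1. Edges among them: none → e = 0.
Clustering(Goran) = 0/1.

0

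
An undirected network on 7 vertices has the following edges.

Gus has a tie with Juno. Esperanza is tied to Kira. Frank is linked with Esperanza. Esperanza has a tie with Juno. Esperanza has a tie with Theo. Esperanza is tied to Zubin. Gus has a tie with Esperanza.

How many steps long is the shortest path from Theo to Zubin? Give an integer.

2

One shortest route is Theo – Esperanza – Zubin, which uses 2 edges, and Theo and Zubin are not directly tied, so nothing shorter exists. So d(Theo,Zubin) = 2.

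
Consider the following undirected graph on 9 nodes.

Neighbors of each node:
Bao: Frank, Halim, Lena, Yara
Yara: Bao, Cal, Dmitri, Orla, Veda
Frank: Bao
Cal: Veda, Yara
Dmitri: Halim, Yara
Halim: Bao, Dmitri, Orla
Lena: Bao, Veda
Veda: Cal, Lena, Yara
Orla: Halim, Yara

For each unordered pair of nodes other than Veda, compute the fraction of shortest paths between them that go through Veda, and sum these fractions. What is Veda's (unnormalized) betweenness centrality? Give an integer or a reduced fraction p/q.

13/6

Pairs whose geodesics pass through Veda — Orla–Lena: 1/3; Cal–Lena: 1; Dmitri–Lena: 1/3; Yara–Lena: 1/2.
All other pairs contribute 0.
Summing the contributions gives betweenness(Veda) = 13/6.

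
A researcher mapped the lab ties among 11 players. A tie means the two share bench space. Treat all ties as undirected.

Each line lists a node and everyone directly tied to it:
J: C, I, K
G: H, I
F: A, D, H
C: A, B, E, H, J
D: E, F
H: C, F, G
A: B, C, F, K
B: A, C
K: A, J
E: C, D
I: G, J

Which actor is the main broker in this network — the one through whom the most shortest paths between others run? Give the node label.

C

Unnormalized betweenness of each node: A:22/3, B:0, C:52/3, D:1, E:3, F:19/3, G:5/2, H:25/3, I:2, J:47/6, K:4/3.
C has the largest value, 52/3, making it the main broker — the node through which the most shortest paths run.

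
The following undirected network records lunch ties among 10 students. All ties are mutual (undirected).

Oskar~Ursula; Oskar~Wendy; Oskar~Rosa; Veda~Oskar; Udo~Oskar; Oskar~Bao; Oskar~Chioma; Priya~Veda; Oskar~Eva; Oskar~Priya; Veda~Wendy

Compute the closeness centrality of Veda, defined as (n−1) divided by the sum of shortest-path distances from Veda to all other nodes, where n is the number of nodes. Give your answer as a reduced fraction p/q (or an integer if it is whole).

3/5

Distances from Veda: Bao:2, Chioma:2, Eva:2, Oskar:1, Priya:1, Rosa:2, Udo:2, Ursula:2, Wendy:1. Sum = 15.
n = 10, so closeness = 9/15 = 3/5.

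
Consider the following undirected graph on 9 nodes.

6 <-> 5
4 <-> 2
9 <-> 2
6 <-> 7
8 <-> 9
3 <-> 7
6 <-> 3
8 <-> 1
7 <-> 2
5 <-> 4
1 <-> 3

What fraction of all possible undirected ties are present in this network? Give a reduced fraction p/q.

There are 11 edges and 9 nodes, so the maximum possible is C(9,2) = 36.
Density = 11/36.

11/36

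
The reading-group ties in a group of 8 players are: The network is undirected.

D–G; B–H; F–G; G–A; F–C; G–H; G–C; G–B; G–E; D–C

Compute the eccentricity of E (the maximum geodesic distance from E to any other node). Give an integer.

2

Distances from E: A:2, B:2, C:2, D:2, F:2, G:1, H:2.
The largest is 2 (to A, D, H, B, F, and C), so the eccentricity of E is 2.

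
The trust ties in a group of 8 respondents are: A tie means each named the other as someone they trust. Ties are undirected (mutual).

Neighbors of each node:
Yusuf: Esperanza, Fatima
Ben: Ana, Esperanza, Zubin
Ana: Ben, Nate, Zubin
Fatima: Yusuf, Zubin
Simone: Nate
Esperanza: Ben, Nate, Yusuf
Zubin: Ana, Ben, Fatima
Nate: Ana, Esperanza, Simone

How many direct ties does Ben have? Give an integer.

3

Ben is directly tied to Ana, Esperanza, and Zubin. That is 3 neighbors, so the degree of Ben is 3.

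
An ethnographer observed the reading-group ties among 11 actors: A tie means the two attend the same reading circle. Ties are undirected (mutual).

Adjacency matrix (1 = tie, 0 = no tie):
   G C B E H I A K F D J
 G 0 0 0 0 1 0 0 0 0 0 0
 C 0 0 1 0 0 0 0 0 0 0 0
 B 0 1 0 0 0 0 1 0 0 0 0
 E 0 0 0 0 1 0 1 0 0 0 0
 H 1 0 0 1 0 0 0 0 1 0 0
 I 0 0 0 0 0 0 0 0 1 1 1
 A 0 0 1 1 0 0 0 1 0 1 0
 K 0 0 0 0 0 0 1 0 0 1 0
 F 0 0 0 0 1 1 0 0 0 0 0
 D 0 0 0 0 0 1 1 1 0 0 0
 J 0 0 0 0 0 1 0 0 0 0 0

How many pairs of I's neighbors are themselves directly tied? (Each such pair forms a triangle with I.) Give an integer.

0

I's neighbors are D, F, and J, but none of them are tied to each other, so no triangle contains I.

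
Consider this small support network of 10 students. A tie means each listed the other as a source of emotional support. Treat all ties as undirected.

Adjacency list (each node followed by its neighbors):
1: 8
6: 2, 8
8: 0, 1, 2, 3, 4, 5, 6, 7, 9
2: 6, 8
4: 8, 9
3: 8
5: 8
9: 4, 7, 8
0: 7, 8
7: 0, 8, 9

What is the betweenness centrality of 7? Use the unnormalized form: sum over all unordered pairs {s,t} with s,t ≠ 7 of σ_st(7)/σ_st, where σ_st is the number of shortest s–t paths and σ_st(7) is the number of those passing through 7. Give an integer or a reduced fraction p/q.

1/2

Pairs whose geodesics pass through 7 — 0–9: 1/2.
All other pairs contribute 0.
Summing the contributions gives betweenness(7) = 1/2.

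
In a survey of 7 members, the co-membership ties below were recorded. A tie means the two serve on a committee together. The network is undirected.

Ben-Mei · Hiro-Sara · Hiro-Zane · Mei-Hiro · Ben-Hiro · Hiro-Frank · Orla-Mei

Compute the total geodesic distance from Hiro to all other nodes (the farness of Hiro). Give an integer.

7

Distances from Hiro: Ben:1, Frank:1, Mei:1, Orla:2, Sara:1, Zane:1.
Sum = 1 + 1 + 1 + 2 + 1 + 1 = 7.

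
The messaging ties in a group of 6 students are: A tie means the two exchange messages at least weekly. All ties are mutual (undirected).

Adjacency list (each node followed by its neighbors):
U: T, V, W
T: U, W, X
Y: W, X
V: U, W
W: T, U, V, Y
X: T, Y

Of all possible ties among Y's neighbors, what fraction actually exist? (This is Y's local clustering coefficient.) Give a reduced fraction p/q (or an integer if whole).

0

Y's neighbors: W and X (k = 2).
Possible neighbor pairs: C(2,2) = 1. Edges among them: none → e = 0.
Clustering(Y) = 0/1.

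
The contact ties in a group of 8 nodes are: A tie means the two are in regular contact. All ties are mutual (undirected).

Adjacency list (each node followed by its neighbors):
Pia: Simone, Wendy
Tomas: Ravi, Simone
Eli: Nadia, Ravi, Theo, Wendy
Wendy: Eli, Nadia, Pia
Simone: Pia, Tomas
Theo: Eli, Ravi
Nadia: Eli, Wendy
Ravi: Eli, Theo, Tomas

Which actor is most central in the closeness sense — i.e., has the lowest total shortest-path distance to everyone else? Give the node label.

Farness (sum of distances to all others) for each node — Eli:11, Nadia:14, Pia:14, Ravi:12, Simone:15, Theo:14, Tomas:14, Wendy:12.
The smallest farness is 11, for Eli, so Eli has the highest closeness.

Eli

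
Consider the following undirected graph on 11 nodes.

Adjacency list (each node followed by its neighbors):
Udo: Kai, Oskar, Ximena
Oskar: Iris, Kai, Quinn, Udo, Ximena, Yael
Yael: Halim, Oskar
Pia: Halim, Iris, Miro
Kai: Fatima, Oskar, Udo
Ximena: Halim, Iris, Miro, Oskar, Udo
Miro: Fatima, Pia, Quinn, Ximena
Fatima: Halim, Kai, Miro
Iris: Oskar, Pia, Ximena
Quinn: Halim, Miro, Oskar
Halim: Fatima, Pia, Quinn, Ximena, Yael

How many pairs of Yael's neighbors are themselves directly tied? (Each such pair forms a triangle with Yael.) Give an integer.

Yael's neighbors are Halim and Oskar, but none of them are tied to each other, so no triangle contains Yael.

0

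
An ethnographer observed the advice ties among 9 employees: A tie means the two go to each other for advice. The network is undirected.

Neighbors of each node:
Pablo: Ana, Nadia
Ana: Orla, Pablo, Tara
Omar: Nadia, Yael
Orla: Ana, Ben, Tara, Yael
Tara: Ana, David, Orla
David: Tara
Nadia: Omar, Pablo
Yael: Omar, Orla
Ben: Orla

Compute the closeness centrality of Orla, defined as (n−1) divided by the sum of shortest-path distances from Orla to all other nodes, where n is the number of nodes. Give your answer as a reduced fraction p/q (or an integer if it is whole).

8/13

Distances from Orla: Ana:1, Ben:1, David:2, Nadia:3, Omar:2, Pablo:2, Tara:1, Yael:1. Sum = 13.
n = 9, so closeness = 8/13.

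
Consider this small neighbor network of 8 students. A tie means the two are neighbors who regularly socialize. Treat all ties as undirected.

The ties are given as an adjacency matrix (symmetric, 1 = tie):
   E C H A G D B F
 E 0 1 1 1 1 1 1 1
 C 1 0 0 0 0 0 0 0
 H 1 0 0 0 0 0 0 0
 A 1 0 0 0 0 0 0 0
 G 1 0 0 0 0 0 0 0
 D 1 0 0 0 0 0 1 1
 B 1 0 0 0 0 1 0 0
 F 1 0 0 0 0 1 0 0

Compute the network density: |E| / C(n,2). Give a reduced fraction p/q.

There are 9 edges and 8 nodes, so the maximum possible is C(8,2) = 28.
Density = 9/28.

9/28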